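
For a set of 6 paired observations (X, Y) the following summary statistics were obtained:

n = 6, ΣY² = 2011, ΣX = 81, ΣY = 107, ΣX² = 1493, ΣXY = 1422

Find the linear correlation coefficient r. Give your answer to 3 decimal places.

-0.111

r = (nΣXY − ΣXΣY) / √[(nΣX² − (ΣX)²)(nΣY² − (ΣY)²)]
Numerator: 6×1422 − 81×107 = -135
Denominator: √[(8958 − 6561)(12066 − 11449)] = √[2397 × 617] = 1216.1205
r = -135 / 1216.1205 ≈ -0.111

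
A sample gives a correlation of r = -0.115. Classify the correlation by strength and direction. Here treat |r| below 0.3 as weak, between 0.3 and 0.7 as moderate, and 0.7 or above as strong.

r = -0.115 < 0 so the relationship is negative.
|r| = 0.115, which falls in the weak range.

weak negative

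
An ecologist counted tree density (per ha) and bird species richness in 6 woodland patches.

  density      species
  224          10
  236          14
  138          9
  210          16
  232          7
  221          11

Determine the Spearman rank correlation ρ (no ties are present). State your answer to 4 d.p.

-0.0286

Rank density: 4, 6, 1, 2, 5, 3
Rank species: 3, 5, 2, 6, 1, 4
d = rank(density) − rank(species): 1, 1, -1, -4, 4, -1; Σd² = 36
ρ = 1 − 6Σd² / [n(n²−1)] = 1 − 6×36 / (6×35) = 1 − 216/210 ≈ -0.0286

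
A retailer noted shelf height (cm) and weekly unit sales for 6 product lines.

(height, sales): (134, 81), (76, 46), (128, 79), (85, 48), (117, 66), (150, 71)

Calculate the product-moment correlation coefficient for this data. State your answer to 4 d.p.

0.8933

n = 6, Σx = 690, Σy = 391, Σx² = 83530, Σy² = 26619, Σxy = 46914
nΣxy − ΣxΣy = 281484 − 269790 = 11694
nΣx² − (Σx)² = 501180 − 476100 = 25080; nΣy² − (Σy)² = 159714 − 152881 = 6833
r = 11694 / √(25080 × 6833) = 11694 / 13090.8991 ≈ 0.8933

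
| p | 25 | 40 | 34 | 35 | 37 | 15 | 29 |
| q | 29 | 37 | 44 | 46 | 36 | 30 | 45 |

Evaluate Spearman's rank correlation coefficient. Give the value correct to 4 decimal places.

Rank p: 2, 7, 4, 5, 6, 1, 3
Rank q: 1, 4, 5, 7, 3, 2, 6
d = rank(p) − rank(q): 1, 3, -1, -2, 3, -1, -3; Σd² = 34
ρ = 1 − 6Σd² / [n(n²−1)] = 1 − 6×34 / (7×48) = 1 − 204/336 ≈ 0.3929

0.3929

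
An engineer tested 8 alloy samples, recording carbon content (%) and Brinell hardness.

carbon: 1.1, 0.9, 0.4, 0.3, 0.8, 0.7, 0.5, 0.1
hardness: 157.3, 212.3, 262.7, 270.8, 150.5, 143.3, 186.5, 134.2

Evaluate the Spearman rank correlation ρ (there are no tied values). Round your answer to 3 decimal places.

Rank carbon: 8, 7, 3, 2, 6, 5, 4, 1
Rank hardness: 4, 6, 7, 8, 3, 2, 5, 1
d = rank(carbon) − rank(hardness): 4, 1, -4, -6, 3, 3, -1, 0; Σd² = 88
ρ = 1 − 6Σd² / [n(n²−1)] = 1 − 6×88 / (8×63) = 1 − 528/504 ≈ -0.048

-0.048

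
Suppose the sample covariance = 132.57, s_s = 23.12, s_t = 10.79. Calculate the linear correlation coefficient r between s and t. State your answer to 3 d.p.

r = Cov(s,t) / (s_s · s_t) = 132.57 / (23.12 × 10.79)
  = 132.57 / 249.4648 ≈ 0.531

0.531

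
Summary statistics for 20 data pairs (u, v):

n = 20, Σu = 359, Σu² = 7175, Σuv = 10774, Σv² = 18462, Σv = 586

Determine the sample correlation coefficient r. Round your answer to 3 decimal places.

0.263

r = (nΣuv − ΣuΣv) / √[(nΣu² − (Σu)²)(nΣv² − (Σv)²)]
Numerator: 20×10774 − 359×586 = 5106
Denominator: √[(143500 − 128881)(369240 − 343396)] = √[14619 × 25844] = 19437.4236
r = 5106 / 19437.4236 ≈ 0.263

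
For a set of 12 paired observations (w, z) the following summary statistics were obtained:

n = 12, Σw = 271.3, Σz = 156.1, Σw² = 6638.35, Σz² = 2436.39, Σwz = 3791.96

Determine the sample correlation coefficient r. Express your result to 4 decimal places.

0.5807

r = (nΣwz − ΣwΣz) / √[(nΣw² − (Σw)²)(nΣz² − (Σz)²)]
Numerator: 12×3791.96 − 271.3×156.1 = 3153.59
Denominator: √[(79660.2 − 73603.69)(29236.68 − 24367.21)] = √[6056.51 × 4869.47] = 5430.6532
r = 3153.59 / 5430.6532 ≈ 0.5807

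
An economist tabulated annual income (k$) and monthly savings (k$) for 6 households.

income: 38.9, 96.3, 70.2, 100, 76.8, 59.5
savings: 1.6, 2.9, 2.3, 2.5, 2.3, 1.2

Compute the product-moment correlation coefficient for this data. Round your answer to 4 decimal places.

n = 6, Σx = 441.7, Σy = 12.8, Σx² = 35153.43, Σy² = 29.24, Σxy = 1001.01
nΣxy − ΣxΣy = 6006.06 − 5653.76 = 352.3
nΣx² − (Σx)² = 210920.58 − 195098.89 = 15821.69; nΣy² − (Σy)² = 175.44 − 163.84 = 11.6
r = 352.3 / √(15821.69 × 11.6) = 352.3 / 428.4059 ≈ 0.8224

0.8224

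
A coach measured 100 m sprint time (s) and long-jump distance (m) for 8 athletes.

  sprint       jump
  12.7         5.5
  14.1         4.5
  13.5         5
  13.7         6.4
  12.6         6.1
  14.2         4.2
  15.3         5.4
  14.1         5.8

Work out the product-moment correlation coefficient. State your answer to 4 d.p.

n = 8, Σx = 110.2, Σy = 42.9, Σx² = 1523.34, Σy² = 234.11, Σxy = 589.38
nΣxy − ΣxΣy = 4715.04 − 4727.58 = -12.54
nΣx² − (Σx)² = 12186.72 − 12144.04 = 42.68; nΣy² − (Σy)² = 1872.88 − 1840.41 = 32.47
r = -12.54 / √(42.68 × 32.47) = -12.54 / 37.2266 ≈ -0.3369

-0.3369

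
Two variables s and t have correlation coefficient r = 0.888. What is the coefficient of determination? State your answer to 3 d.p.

r² = (0.888)² = 0.789

0.789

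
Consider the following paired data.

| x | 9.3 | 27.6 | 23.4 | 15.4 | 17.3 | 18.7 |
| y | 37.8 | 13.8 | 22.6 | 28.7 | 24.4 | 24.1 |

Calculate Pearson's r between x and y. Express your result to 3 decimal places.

n = 6, Σx = 111.7, Σy = 151.4, Σx² = 2281.95, Σy² = 4129.9, Σxy = 2576.03
nΣxy − ΣxΣy = 15456.18 − 16911.38 = -1455.2
nΣx² − (Σx)² = 13691.7 − 12476.89 = 1214.81; nΣy² − (Σy)² = 24779.4 − 22921.96 = 1857.44
r = -1455.2 / √(1214.81 × 1857.44) = -1455.2 / 1502.1440 ≈ -0.969

-0.969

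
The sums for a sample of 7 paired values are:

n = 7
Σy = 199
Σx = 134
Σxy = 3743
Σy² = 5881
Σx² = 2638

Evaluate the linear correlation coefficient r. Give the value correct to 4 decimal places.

r = (nΣxy − ΣxΣy) / √[(nΣx² − (Σx)²)(nΣy² − (Σy)²)]
Numerator: 7×3743 − 134×199 = -465
Denominator: √[(18466 − 17956)(41167 − 39601)] = √[510 × 1566] = 893.6778
r = -465 / 893.6778 ≈ -0.5203

-0.5203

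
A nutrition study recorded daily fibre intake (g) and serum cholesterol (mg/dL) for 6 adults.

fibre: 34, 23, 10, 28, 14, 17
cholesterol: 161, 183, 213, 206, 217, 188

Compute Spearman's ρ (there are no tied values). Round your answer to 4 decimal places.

Rank fibre: 6, 4, 1, 5, 2, 3
Rank cholesterol: 1, 2, 5, 4, 6, 3
d = rank(fibre) − rank(cholesterol): 5, 2, -4, 1, -4, 0; Σd² = 62
ρ = 1 − 6Σd² / [n(n²−1)] = 1 − 6×62 / (6×35) = 1 − 372/210 ≈ -0.7714

-0.7714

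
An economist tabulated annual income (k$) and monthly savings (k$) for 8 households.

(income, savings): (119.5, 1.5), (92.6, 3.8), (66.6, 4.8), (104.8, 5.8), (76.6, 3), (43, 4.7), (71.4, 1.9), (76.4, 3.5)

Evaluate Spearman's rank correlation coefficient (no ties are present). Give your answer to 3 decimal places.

-0.262

Rank income: 8, 6, 2, 7, 5, 1, 3, 4
Rank savings: 1, 5, 7, 8, 3, 6, 2, 4
d = rank(income) − rank(savings): 7, 1, -5, -1, 2, -5, 1, 0; Σd² = 106
ρ = 1 − 6Σd² / [n(n²−1)] = 1 − 6×106 / (8×63) = 1 − 636/504 ≈ -0.262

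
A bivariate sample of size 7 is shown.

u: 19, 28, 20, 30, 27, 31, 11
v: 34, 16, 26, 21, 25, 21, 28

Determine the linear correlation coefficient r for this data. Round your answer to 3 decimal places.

-0.698

n = 7, Σu = 166, Σv = 171, Σu² = 4256, Σv² = 4379, Σuv = 3878
nΣuv − ΣuΣv = 27146 − 28386 = -1240
nΣu² − (Σu)² = 29792 − 27556 = 2236; nΣv² − (Σv)² = 30653 − 29241 = 1412
r = -1240 / √(2236 × 1412) = -1240 / 1776.8602 ≈ -0.698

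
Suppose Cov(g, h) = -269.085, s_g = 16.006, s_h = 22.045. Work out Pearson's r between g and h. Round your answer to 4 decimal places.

r = Cov(g,h) / (s_g · s_h) = -269.085 / (16.006 × 22.045)
  = -269.085 / 352.8523 ≈ -0.7626

-0.7626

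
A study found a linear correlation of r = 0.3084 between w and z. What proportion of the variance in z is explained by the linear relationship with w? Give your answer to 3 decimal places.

0.095

r² = (0.3084)² = 0.095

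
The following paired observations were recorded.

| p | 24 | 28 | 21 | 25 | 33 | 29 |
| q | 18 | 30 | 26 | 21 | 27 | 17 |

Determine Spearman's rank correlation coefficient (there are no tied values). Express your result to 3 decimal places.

0.143

Rank p: 2, 4, 1, 3, 6, 5
Rank q: 2, 6, 4, 3, 5, 1
d = rank(p) − rank(q): 0, -2, -3, 0, 1, 4; Σd² = 30
ρ = 1 − 6Σd² / [n(n²−1)] = 1 − 6×30 / (6×35) = 1 − 180/210 ≈ 0.143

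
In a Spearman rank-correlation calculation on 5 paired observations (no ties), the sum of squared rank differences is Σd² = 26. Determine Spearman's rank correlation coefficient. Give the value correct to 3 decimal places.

-0.300

ρ = 1 − 6Σd² / [n(n²−1)] = 1 − 6×26 / (5×24)
  = 1 − 156/120 = 1 − 1.3000 ≈ -0.300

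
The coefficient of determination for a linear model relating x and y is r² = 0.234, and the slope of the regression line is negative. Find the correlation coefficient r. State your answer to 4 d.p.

-0.4837

|r| = √0.234 = 0.4837
The association is negative, so r = −0.4837.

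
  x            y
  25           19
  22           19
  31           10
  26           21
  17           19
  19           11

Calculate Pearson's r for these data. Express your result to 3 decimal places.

n = 6, Σx = 140, Σy = 99, Σx² = 3396, Σy² = 1745, Σxy = 2281
nΣxy − ΣxΣy = 13686 − 13860 = -174
nΣx² − (Σx)² = 20376 − 19600 = 776; nΣy² − (Σy)² = 10470 − 9801 = 669
r = -174 / √(776 × 669) = -174 / 720.5165 ≈ -0.241

-0.241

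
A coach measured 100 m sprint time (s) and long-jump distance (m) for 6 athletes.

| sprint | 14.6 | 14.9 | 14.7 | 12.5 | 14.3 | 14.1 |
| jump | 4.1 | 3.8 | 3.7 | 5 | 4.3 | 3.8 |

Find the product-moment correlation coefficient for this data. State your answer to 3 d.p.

n = 6, Σx = 85.1, Σy = 24.7, Σx² = 1210.81, Σy² = 102.87, Σxy = 348.44
nΣxy − ΣxΣy = 2090.64 − 2101.97 = -11.33
nΣx² − (Σx)² = 7264.86 − 7242.01 = 22.85; nΣy² − (Σy)² = 617.22 − 610.09 = 7.13
r = -11.33 / √(22.85 × 7.13) = -11.33 / 12.7640 ≈ -0.888

-0.888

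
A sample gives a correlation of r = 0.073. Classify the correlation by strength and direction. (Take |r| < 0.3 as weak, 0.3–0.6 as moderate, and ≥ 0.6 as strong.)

weak positive

r = 0.073 > 0 so the relationship is positive.
|r| = 0.073, which falls in the weak range.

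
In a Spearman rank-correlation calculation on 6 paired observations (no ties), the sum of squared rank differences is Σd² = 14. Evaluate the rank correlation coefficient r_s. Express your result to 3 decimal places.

ρ = 1 − 6Σd² / [n(n²−1)] = 1 − 6×14 / (6×35)
  = 1 − 84/210 = 1 − 0.4000 ≈ 0.600

0.600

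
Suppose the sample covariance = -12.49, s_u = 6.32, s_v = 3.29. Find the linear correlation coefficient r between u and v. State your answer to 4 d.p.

-0.6007

r = Cov(u,v) / (s_u · s_v) = -12.49 / (6.32 × 3.29)
  = -12.49 / 20.7928 ≈ -0.6007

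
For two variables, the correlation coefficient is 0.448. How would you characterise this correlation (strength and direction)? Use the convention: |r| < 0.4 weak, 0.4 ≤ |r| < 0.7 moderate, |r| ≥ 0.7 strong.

r = 0.448 > 0 so the relationship is positive.
|r| = 0.448, which falls in the moderate range.

moderate positive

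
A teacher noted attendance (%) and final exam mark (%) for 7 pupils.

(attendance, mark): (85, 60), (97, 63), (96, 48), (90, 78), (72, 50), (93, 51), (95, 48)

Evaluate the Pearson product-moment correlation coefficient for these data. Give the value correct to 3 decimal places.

0.061

n = 7, Σx = 628, Σy = 398, Σx² = 56808, Σy² = 23362, Σxy = 35742
nΣxy − ΣxΣy = 250194 − 249944 = 250
nΣx² − (Σx)² = 397656 − 394384 = 3272; nΣy² − (Σy)² = 163534 − 158404 = 5130
r = 250 / √(3272 × 5130) = 250 / 4096.9940 ≈ 0.061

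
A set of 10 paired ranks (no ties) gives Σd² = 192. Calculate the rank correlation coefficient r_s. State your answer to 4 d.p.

-0.1636

ρ = 1 − 6Σd² / [n(n²−1)] = 1 − 6×192 / (10×99)
  = 1 − 1152/990 = 1 − 1.16364 ≈ -0.1636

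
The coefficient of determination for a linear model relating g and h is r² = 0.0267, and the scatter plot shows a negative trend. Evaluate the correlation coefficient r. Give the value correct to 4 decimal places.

-0.1634

|r| = √0.0267 = 0.1634
The association is negative, so r = −0.1634.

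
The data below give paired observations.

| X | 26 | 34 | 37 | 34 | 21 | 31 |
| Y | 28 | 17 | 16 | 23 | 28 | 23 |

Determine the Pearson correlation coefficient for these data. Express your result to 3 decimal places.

n = 6, ΣX = 183, ΣY = 135, ΣX² = 5759, ΣY² = 3171, ΣXY = 3981
nΣXY − ΣXΣY = 23886 − 24705 = -819
nΣX² − (ΣX)² = 34554 − 33489 = 1065; nΣY² − (ΣY)² = 19026 − 18225 = 801
r = -819 / √(1065 × 801) = -819 / 923.6152 ≈ -0.887

-0.887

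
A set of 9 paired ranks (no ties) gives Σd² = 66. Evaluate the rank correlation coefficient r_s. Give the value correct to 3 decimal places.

0.450

ρ = 1 − 6Σd² / [n(n²−1)] = 1 − 6×66 / (9×80)
  = 1 − 396/720 = 1 − 0.5500 ≈ 0.450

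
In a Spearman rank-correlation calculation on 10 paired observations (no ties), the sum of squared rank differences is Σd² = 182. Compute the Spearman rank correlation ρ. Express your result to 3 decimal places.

ρ = 1 − 6Σd² / [n(n²−1)] = 1 − 6×182 / (10×99)
  = 1 − 1092/990 = 1 − 1.1030 ≈ -0.103

-0.103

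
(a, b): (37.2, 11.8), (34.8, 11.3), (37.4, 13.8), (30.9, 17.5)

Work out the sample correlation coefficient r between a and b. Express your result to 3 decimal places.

-0.744

n = 4, Σa = 140.3, Σb = 54.4, Σa² = 4948.45, Σb² = 763.62, Σab = 1889.07
nΣab − ΣaΣb = 7556.28 − 7632.32 = -76.04
nΣa² − (Σa)² = 19793.8 − 19684.09 = 109.71; nΣb² − (Σb)² = 3054.48 − 2959.36 = 95.12
r = -76.04 / √(109.71 × 95.12) = -76.04 / 102.1549 ≈ -0.744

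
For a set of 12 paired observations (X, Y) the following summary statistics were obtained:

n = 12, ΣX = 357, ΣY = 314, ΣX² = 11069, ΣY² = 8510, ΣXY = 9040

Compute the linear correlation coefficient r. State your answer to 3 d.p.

-0.831

r = (nΣXY − ΣXΣY) / √[(nΣX² − (ΣX)²)(nΣY² − (ΣY)²)]
Numerator: 12×9040 − 357×314 = -3618
Denominator: √[(132828 − 127449)(102120 − 98596)] = √[5379 × 3524] = 4353.8025
r = -3618 / 4353.8025 ≈ -0.831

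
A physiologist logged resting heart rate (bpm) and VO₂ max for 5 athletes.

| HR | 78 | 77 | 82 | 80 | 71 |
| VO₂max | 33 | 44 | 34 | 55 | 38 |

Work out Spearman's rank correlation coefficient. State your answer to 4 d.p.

-0.1000

Rank HR: 3, 2, 5, 4, 1
Rank VO₂max: 1, 4, 2, 5, 3
d = rank(HR) − rank(VO₂max): 2, -2, 3, -1, -2; Σd² = 22
ρ = 1 − 6Σd² / [n(n²−1)] = 1 − 6×22 / (5×24) = 1 − 132/120 ≈ -0.1000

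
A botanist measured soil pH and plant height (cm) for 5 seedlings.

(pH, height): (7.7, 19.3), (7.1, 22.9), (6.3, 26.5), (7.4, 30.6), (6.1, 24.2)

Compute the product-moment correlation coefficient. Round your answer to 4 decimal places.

n = 5, Σx = 34.6, Σy = 123.5, Σx² = 241.36, Σy² = 3121.15, Σxy = 852.21
nΣxy − ΣxΣy = 4261.05 − 4273.1 = -12.05
nΣx² − (Σx)² = 1206.8 − 1197.16 = 9.64; nΣy² − (Σy)² = 15605.75 − 15252.25 = 353.5
r = -12.05 / √(9.64 × 353.5) = -12.05 / 58.3759 ≈ -0.2064

-0.2064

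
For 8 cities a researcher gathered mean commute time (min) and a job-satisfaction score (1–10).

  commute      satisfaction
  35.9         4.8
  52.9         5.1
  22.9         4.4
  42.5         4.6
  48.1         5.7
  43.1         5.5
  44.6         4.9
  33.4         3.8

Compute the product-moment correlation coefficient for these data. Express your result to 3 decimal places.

n = 8, Σx = 323.4, Σy = 38.8, Σx² = 13693.82, Σy² = 190.76, Σxy = 1595.05
nΣxy − ΣxΣy = 12760.4 − 12547.92 = 212.48
nΣx² − (Σx)² = 109550.56 − 104587.56 = 4963; nΣy² − (Σy)² = 1526.08 − 1505.44 = 20.64
r = 212.48 / √(4963 × 20.64) = 212.48 / 320.0567 ≈ 0.664

0.664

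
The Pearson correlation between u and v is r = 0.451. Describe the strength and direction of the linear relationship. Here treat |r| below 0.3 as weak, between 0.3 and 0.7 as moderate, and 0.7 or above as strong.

moderate positive

r = 0.451 > 0 so the relationship is positive.
|r| = 0.451, which falls in the moderate range.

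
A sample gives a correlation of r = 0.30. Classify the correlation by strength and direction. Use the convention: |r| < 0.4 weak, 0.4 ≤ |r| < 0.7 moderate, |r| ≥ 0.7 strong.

r = 0.30 > 0 so the relationship is positive.
|r| = 0.30, which falls in the weak range.

weak positive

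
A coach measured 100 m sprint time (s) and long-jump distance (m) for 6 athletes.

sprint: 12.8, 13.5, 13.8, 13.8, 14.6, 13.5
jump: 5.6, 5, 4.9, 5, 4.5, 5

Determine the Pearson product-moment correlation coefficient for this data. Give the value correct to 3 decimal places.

n = 6, Σx = 82, Σy = 30, Σx² = 1122.38, Σy² = 150.62, Σxy = 409
nΣxy − ΣxΣy = 2454 − 2460 = -6
nΣx² − (Σx)² = 6734.28 − 6724 = 10.28; nΣy² − (Σy)² = 903.72 − 900 = 3.72
r = -6 / √(10.28 × 3.72) = -6 / 6.1840 ≈ -0.970

-0.970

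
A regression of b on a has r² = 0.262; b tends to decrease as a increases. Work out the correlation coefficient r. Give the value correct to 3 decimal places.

|r| = √0.262 = 0.512
The association is negative, so r = −0.512.

-0.512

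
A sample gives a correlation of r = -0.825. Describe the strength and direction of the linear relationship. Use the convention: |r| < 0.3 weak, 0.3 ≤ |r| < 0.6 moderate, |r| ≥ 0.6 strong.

strong negative

r = -0.825 < 0 so the relationship is negative.
|r| = 0.825, which falls in the strong range.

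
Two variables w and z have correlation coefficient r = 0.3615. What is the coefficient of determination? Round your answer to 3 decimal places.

r² = (0.3615)² = 0.131

0.131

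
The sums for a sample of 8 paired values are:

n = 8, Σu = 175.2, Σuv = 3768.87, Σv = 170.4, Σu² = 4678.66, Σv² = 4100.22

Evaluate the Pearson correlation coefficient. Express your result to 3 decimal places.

r = (nΣuv − ΣuΣv) / √[(nΣu² − (Σu)²)(nΣv² − (Σv)²)]
Numerator: 8×3768.87 − 175.2×170.4 = 296.88
Denominator: √[(37429.28 − 30695.04)(32801.76 − 29036.16)] = √[6734.24 × 3765.6] = 5035.7178
r = 296.88 / 5035.7178 ≈ 0.059

0.059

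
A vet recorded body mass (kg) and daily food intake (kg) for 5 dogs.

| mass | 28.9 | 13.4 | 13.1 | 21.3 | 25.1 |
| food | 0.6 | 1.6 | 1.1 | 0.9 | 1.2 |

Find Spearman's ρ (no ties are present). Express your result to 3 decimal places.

-0.500

Rank mass: 5, 2, 1, 3, 4
Rank food: 1, 5, 3, 2, 4
d = rank(mass) − rank(food): 4, -3, -2, 1, 0; Σd² = 30
ρ = 1 − 6Σd² / [n(n²−1)] = 1 − 6×30 / (5×24) = 1 − 180/120 ≈ -0.500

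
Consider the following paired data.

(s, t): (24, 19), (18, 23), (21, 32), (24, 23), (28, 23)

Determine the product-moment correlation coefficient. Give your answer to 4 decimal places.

n = 5, Σs = 115, Σt = 120, Σs² = 2701, Σt² = 2972, Σst = 2738
nΣst − ΣsΣt = 13690 − 13800 = -110
nΣs² − (Σs)² = 13505 − 13225 = 280; nΣt² − (Σt)² = 14860 − 14400 = 460
r = -110 / √(280 × 460) = -110 / 358.8872 ≈ -0.3065

-0.3065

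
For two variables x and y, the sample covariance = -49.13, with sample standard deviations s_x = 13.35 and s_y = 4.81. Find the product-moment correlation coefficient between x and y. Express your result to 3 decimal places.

-0.765

r = Cov(x,y) / (s_x · s_y) = -49.13 / (13.35 × 4.81)
  = -49.13 / 64.2135 ≈ -0.765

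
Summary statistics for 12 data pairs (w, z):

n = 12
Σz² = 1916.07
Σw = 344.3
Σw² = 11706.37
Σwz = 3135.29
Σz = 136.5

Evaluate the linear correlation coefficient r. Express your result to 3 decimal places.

-0.958

r = (nΣwz − ΣwΣz) / √[(nΣw² − (Σw)²)(nΣz² − (Σz)²)]
Numerator: 12×3135.29 − 344.3×136.5 = -9373.47
Denominator: √[(140476.44 − 118542.49)(22992.84 − 18632.25)] = √[21933.95 × 4360.59] = 9779.8243
r = -9373.47 / 9779.8243 ≈ -0.958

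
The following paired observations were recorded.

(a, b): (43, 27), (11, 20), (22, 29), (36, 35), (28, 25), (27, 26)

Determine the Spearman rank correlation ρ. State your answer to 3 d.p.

0.486

Rank a: 6, 1, 2, 5, 4, 3
Rank b: 4, 1, 5, 6, 2, 3
d = rank(a) − rank(b): 2, 0, -3, -1, 2, 0; Σd² = 18
ρ = 1 − 6Σd² / [n(n²−1)] = 1 − 6×18 / (6×35) = 1 − 108/210 ≈ 0.486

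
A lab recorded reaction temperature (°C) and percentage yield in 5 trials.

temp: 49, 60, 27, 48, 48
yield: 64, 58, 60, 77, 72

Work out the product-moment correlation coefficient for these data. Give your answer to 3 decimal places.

n = 5, Σx = 232, Σy = 331, Σx² = 11338, Σy² = 22173, Σxy = 15388
nΣxy − ΣxΣy = 76940 − 76792 = 148
nΣx² − (Σx)² = 56690 − 53824 = 2866; nΣy² − (Σy)² = 110865 − 109561 = 1304
r = 148 / √(2866 × 1304) = 148 / 1933.2005 ≈ 0.077

0.077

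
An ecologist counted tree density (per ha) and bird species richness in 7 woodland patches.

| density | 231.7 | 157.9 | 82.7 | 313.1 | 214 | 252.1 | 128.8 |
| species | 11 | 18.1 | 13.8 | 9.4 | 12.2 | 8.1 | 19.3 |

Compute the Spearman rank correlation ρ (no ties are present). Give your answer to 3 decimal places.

Rank density: 5, 3, 1, 7, 4, 6, 2
Rank species: 3, 6, 5, 2, 4, 1, 7
d = rank(density) − rank(species): 2, -3, -4, 5, 0, 5, -5; Σd² = 104
ρ = 1 − 6Σd² / [n(n²−1)] = 1 − 6×104 / (7×48) = 1 − 624/336 ≈ -0.857

-0.857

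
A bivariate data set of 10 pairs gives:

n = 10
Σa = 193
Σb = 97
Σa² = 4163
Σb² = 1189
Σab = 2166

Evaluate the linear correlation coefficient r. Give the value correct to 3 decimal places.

0.891

r = (nΣab − ΣaΣb) / √[(nΣa² − (Σa)²)(nΣb² − (Σb)²)]
Numerator: 10×2166 − 193×97 = 2939
Denominator: √[(41630 − 37249)(11890 − 9409)] = √[4381 × 2481] = 3296.8562
r = 2939 / 3296.8562 ≈ 0.891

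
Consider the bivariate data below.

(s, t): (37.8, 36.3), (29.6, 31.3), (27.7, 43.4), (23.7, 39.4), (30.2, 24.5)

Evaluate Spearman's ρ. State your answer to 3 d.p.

Rank s: 5, 3, 2, 1, 4
Rank t: 3, 2, 5, 4, 1
d = rank(s) − rank(t): 2, 1, -3, -3, 3; Σd² = 32
ρ = 1 − 6Σd² / [n(n²−1)] = 1 − 6×32 / (5×24) = 1 − 192/120 ≈ -0.600

-0.600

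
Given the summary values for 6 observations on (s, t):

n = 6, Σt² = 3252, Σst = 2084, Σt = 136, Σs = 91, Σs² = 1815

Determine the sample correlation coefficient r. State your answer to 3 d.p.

0.079

r = (nΣst − ΣsΣt) / √[(nΣs² − (Σs)²)(nΣt² − (Σt)²)]
Numerator: 6×2084 − 91×136 = 128
Denominator: √[(10890 − 8281)(19512 − 18496)] = √[2609 × 1016] = 1628.1106
r = 128 / 1628.1106 ≈ 0.079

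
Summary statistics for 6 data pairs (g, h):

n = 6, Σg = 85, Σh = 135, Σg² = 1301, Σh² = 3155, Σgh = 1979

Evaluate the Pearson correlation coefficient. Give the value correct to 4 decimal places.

0.6234

r = (nΣgh − ΣgΣh) / √[(nΣg² − (Σg)²)(nΣh² − (Σh)²)]
Numerator: 6×1979 − 85×135 = 399
Denominator: √[(7806 − 7225)(18930 − 18225)] = √[581 × 705] = 640.0039
r = 399 / 640.0039 ≈ 0.6234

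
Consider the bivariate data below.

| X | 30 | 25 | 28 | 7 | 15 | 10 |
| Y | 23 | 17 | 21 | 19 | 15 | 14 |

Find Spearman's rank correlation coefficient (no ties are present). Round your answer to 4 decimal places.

0.6571

Rank X: 6, 4, 5, 1, 3, 2
Rank Y: 6, 3, 5, 4, 2, 1
d = rank(X) − rank(Y): 0, 1, 0, -3, 1, 1; Σd² = 12
ρ = 1 − 6Σd² / [n(n²−1)] = 1 − 6×12 / (6×35) = 1 − 72/210 ≈ 0.6571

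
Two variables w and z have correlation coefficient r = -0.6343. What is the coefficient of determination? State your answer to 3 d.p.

0.402

r² = (-0.6343)² = 0.402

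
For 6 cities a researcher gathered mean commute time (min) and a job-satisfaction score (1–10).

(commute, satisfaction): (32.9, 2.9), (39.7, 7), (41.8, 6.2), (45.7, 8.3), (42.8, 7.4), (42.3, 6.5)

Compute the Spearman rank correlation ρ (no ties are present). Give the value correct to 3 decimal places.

Rank commute: 1, 2, 3, 6, 5, 4
Rank satisfaction: 1, 4, 2, 6, 5, 3
d = rank(commute) − rank(satisfaction): 0, -2, 1, 0, 0, 1; Σd² = 6
ρ = 1 − 6Σd² / [n(n²−1)] = 1 − 6×6 / (6×35) = 1 − 36/210 ≈ 0.829

0.829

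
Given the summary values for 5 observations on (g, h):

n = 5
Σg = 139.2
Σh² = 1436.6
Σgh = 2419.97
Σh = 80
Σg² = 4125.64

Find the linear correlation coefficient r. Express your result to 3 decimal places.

0.974

r = (nΣgh − ΣgΣh) / √[(nΣg² − (Σg)²)(nΣh² − (Σh)²)]
Numerator: 5×2419.97 − 139.2×80 = 963.85
Denominator: √[(20628.2 − 19376.64)(7183 − 6400)] = √[1251.56 × 783] = 989.9351
r = 963.85 / 989.9351 ≈ 0.974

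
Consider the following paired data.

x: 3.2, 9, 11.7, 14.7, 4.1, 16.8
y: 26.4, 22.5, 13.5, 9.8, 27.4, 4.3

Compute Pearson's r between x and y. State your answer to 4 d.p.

-0.9762

n = 6, Σx = 59.5, Σy = 103.9, Σx² = 743.27, Σy² = 2250.75, Σxy = 773.57
nΣxy − ΣxΣy = 4641.42 − 6182.05 = -1540.63
nΣx² − (Σx)² = 4459.62 − 3540.25 = 919.37; nΣy² − (Σy)² = 13504.5 − 10795.21 = 2709.29
r = -1540.63 / √(919.37 × 2709.29) = -1540.63 / 1578.2395 ≈ -0.9762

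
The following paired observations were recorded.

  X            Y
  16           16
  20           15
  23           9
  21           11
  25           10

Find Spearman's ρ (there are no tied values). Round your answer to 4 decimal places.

Rank X: 1, 2, 4, 3, 5
Rank Y: 5, 4, 1, 3, 2
d = rank(X) − rank(Y): -4, -2, 3, 0, 3; Σd² = 38
ρ = 1 − 6Σd² / [n(n²−1)] = 1 − 6×38 / (5×24) = 1 − 228/120 ≈ -0.9000

-0.9000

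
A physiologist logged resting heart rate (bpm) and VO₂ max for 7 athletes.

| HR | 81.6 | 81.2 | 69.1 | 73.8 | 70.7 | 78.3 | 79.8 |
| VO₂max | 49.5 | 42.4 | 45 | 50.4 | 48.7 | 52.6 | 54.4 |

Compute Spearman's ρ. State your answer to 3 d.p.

Rank HR: 7, 6, 1, 3, 2, 4, 5
Rank VO₂max: 4, 1, 2, 5, 3, 6, 7
d = rank(HR) − rank(VO₂max): 3, 5, -1, -2, -1, -2, -2; Σd² = 48
ρ = 1 − 6Σd² / [n(n²−1)] = 1 − 6×48 / (7×48) = 1 − 288/336 ≈ 0.143

0.143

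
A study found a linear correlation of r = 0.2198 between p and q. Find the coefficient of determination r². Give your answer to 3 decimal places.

r² = (0.2198)² = 0.048

0.048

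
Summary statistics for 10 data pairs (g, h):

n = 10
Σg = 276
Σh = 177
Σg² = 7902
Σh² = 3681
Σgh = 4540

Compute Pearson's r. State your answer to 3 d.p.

-0.874

r = (nΣgh − ΣgΣh) / √[(nΣg² − (Σg)²)(nΣh² − (Σh)²)]
Numerator: 10×4540 − 276×177 = -3452
Denominator: √[(79020 − 76176)(36810 − 31329)] = √[2844 × 5481] = 3948.1596
r = -3452 / 3948.1596 ≈ -0.874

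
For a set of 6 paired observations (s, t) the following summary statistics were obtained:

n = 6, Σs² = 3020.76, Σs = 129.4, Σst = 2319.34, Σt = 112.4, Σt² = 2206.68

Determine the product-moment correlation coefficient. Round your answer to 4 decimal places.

-0.6871

r = (nΣst − ΣsΣt) / √[(nΣs² − (Σs)²)(nΣt² − (Σt)²)]
Numerator: 6×2319.34 − 129.4×112.4 = -628.52
Denominator: √[(18124.56 − 16744.36)(13240.08 − 12633.76)] = √[1380.2 × 606.32] = 914.7912
r = -628.52 / 914.7912 ≈ -0.6871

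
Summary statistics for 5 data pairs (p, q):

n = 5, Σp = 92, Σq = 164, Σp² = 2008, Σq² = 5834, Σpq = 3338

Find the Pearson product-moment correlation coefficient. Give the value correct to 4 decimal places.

0.8462

r = (nΣpq − ΣpΣq) / √[(nΣp² − (Σp)²)(nΣq² − (Σq)²)]
Numerator: 5×3338 − 92×164 = 1602
Denominator: √[(10040 − 8464)(29170 − 26896)] = √[1576 × 2274] = 1893.0990
r = 1602 / 1893.0990 ≈ 0.8462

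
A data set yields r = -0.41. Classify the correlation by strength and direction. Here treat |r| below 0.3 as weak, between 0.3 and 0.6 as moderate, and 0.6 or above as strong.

moderate negative

r = -0.41 < 0 so the relationship is negative.
|r| = 0.41, which falls in the moderate range.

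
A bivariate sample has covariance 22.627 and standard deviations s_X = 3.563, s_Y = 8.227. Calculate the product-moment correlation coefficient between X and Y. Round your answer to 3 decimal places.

0.772

r = Cov(X,Y) / (s_X · s_Y) = 22.627 / (3.563 × 8.227)
  = 22.627 / 29.3128 ≈ 0.772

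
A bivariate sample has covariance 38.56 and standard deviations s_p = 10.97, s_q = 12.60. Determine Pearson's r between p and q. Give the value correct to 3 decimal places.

0.279

r = Cov(p,q) / (s_p · s_q) = 38.56 / (10.97 × 12.60)
  = 38.56 / 138.2220 ≈ 0.279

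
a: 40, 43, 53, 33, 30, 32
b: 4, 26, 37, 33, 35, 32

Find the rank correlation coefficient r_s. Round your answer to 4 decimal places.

-0.0286

Rank a: 4, 5, 6, 3, 1, 2
Rank b: 1, 2, 6, 4, 5, 3
d = rank(a) − rank(b): 3, 3, 0, -1, -4, -1; Σd² = 36
ρ = 1 − 6Σd² / [n(n²−1)] = 1 − 6×36 / (6×35) = 1 − 216/210 ≈ -0.0286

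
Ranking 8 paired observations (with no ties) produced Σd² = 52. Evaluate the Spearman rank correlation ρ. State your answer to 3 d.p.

0.381

ρ = 1 − 6Σd² / [n(n²−1)] = 1 − 6×52 / (8×63)
  = 1 − 312/504 = 1 − 0.6190 ≈ 0.381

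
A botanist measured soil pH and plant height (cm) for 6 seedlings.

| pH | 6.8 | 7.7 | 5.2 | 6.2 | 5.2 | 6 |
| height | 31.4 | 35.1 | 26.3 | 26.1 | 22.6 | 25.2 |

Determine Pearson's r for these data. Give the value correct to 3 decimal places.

n = 6, Σx = 37.1, Σy = 166.7, Σx² = 234.05, Σy² = 4736.67, Σxy = 1051.09
nΣxy − ΣxΣy = 6306.54 − 6184.57 = 121.97
nΣx² − (Σx)² = 1404.3 − 1376.41 = 27.89; nΣy² − (Σy)² = 28420.02 − 27788.89 = 631.13
r = 121.97 / √(27.89 × 631.13) = 121.97 / 132.6733 ≈ 0.919

0.919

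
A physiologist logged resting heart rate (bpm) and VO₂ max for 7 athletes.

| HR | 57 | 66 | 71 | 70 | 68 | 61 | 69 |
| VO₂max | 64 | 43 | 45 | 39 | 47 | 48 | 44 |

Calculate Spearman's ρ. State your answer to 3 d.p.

-0.643

Rank HR: 1, 3, 7, 6, 4, 2, 5
Rank VO₂max: 7, 2, 4, 1, 5, 6, 3
d = rank(HR) − rank(VO₂max): -6, 1, 3, 5, -1, -4, 2; Σd² = 92
ρ = 1 − 6Σd² / [n(n²−1)] = 1 − 6×92 / (7×48) = 1 − 552/336 ≈ -0.643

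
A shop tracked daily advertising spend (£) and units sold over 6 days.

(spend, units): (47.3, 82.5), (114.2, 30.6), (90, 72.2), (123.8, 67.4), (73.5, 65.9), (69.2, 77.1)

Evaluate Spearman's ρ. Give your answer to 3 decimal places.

-0.714

Rank spend: 1, 5, 4, 6, 3, 2
Rank units: 6, 1, 4, 3, 2, 5
d = rank(spend) − rank(units): -5, 4, 0, 3, 1, -3; Σd² = 60
ρ = 1 − 6Σd² / [n(n²−1)] = 1 − 6×60 / (6×35) = 1 − 360/210 ≈ -0.714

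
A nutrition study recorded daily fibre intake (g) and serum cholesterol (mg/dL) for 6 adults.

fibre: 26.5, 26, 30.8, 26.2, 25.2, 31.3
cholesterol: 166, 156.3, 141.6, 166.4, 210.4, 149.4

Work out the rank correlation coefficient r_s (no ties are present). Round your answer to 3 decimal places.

-0.771

Rank fibre: 4, 2, 5, 3, 1, 6
Rank cholesterol: 4, 3, 1, 5, 6, 2
d = rank(fibre) − rank(cholesterol): 0, -1, 4, -2, -5, 4; Σd² = 62
ρ = 1 − 6Σd² / [n(n²−1)] = 1 − 6×62 / (6×35) = 1 − 372/210 ≈ -0.771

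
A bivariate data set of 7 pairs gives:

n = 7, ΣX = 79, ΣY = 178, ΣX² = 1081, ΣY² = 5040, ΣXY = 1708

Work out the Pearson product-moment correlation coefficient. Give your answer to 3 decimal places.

r = (nΣXY − ΣXΣY) / √[(nΣX² − (ΣX)²)(nΣY² − (ΣY)²)]
Numerator: 7×1708 − 79×178 = -2106
Denominator: √[(7567 − 6241)(35280 − 31684)] = √[1326 × 3596] = 2183.6428
r = -2106 / 2183.6428 ≈ -0.964

-0.964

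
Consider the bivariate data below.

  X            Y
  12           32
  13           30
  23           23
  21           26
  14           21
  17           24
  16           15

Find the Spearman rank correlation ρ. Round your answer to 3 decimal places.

-0.429

Rank X: 1, 2, 7, 6, 3, 5, 4
Rank Y: 7, 6, 3, 5, 2, 4, 1
d = rank(X) − rank(Y): -6, -4, 4, 1, 1, 1, 3; Σd² = 80
ρ = 1 − 6Σd² / [n(n²−1)] = 1 − 6×80 / (7×48) = 1 − 480/336 ≈ -0.429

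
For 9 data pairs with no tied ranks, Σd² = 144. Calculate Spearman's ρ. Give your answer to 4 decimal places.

ρ = 1 − 6Σd² / [n(n²−1)] = 1 − 6×144 / (9×80)
  = 1 − 864/720 = 1 − 1.20000 ≈ -0.2000

-0.2000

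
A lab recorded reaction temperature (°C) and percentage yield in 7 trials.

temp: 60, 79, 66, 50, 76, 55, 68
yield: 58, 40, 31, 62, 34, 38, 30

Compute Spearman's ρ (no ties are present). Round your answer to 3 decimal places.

Rank temp: 3, 7, 4, 1, 6, 2, 5
Rank yield: 6, 5, 2, 7, 3, 4, 1
d = rank(temp) − rank(yield): -3, 2, 2, -6, 3, -2, 4; Σd² = 82
ρ = 1 − 6Σd² / [n(n²−1)] = 1 − 6×82 / (7×48) = 1 − 492/336 ≈ -0.464

-0.464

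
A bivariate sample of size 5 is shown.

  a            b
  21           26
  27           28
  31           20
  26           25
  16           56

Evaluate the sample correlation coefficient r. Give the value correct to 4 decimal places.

n = 5, Σa = 121, Σb = 155, Σa² = 3063, Σb² = 5621, Σab = 3468
nΣab − ΣaΣb = 17340 − 18755 = -1415
nΣa² − (Σa)² = 15315 − 14641 = 674; nΣb² − (Σb)² = 28105 − 24025 = 4080
r = -1415 / √(674 × 4080) = -1415 / 1658.2883 ≈ -0.8533

-0.8533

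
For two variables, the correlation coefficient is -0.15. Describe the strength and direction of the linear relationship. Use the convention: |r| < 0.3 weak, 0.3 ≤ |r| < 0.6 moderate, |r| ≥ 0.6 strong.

r = -0.15 < 0 so the relationship is negative.
|r| = 0.15, which falls in the weak range.

weak negative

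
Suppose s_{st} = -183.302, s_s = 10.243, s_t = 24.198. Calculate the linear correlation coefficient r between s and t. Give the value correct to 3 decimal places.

r = Cov(s,t) / (s_s · s_t) = -183.302 / (10.243 × 24.198)
  = -183.302 / 247.8601 ≈ -0.740

-0.740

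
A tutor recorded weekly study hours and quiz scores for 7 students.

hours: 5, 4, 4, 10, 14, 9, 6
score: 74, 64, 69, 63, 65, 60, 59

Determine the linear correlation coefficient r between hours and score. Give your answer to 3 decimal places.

-0.313

n = 7, Σx = 52, Σy = 454, Σx² = 470, Σy² = 29608, Σxy = 3336
nΣxy − ΣxΣy = 23352 − 23608 = -256
nΣx² − (Σx)² = 3290 − 2704 = 586; nΣy² − (Σy)² = 207256 − 206116 = 1140
r = -256 / √(586 × 1140) = -256 / 817.3371 ≈ -0.313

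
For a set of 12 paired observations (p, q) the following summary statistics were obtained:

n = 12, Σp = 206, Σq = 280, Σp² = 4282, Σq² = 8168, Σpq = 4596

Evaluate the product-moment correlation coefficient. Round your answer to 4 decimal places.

-0.1908

r = (nΣpq − ΣpΣq) / √[(nΣp² − (Σp)²)(nΣq² − (Σq)²)]
Numerator: 12×4596 − 206×280 = -2528
Denominator: √[(51384 − 42436)(98016 − 78400)] = √[8948 × 19616] = 13248.5459
r = -2528 / 13248.5459 ≈ -0.1908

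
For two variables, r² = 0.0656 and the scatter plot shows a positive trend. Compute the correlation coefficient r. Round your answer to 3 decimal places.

|r| = √0.0656 = 0.256
The association is positive, so r = 0.256.

0.256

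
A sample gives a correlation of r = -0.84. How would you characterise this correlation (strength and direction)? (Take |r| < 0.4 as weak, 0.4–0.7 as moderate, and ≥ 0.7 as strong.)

strong negative

r = -0.84 < 0 so the relationship is negative.
|r| = 0.84, which falls in the strong range.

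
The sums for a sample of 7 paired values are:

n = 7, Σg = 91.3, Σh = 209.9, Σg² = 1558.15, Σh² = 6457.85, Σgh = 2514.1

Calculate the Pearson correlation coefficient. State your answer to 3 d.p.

r = (nΣgh − ΣgΣh) / √[(nΣg² − (Σg)²)(nΣh² − (Σh)²)]
Numerator: 7×2514.1 − 91.3×209.9 = -1565.17
Denominator: √[(10907.05 − 8335.69)(45204.95 − 44058.01)] = √[2571.36 × 1146.94] = 1717.3222
r = -1565.17 / 1717.3222 ≈ -0.911

-0.911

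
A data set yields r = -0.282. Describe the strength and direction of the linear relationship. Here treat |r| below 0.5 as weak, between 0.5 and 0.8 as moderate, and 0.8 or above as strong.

weak negative

r = -0.282 < 0 so the relationship is negative.
|r| = 0.282, which falls in the weak range.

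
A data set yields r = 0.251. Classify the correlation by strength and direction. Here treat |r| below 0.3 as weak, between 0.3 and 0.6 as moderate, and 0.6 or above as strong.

r = 0.251 > 0 so the relationship is positive.
|r| = 0.251, which falls in the weak range.

weak positive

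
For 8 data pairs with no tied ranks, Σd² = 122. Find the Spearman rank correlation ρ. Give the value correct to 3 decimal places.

-0.452

ρ = 1 − 6Σd² / [n(n²−1)] = 1 − 6×122 / (8×63)
  = 1 − 732/504 = 1 − 1.4524 ≈ -0.452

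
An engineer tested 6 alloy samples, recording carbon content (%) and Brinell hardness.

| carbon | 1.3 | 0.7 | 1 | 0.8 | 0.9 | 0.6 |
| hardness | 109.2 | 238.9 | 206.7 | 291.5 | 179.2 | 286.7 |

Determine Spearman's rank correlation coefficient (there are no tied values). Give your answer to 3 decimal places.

Rank carbon: 6, 2, 5, 3, 4, 1
Rank hardness: 1, 4, 3, 6, 2, 5
d = rank(carbon) − rank(hardness): 5, -2, 2, -3, 2, -4; Σd² = 62
ρ = 1 − 6Σd² / [n(n²−1)] = 1 − 6×62 / (6×35) = 1 − 372/210 ≈ -0.771

-0.771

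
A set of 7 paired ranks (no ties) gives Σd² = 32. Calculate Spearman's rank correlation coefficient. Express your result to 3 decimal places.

ρ = 1 − 6Σd² / [n(n²−1)] = 1 − 6×32 / (7×48)
  = 1 − 192/336 = 1 − 0.5714 ≈ 0.429

0.429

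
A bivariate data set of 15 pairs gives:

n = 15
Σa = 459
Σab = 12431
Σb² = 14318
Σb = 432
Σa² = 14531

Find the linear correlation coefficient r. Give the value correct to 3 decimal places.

-0.826

r = (nΣab − ΣaΣb) / √[(nΣa² − (Σa)²)(nΣb² − (Σb)²)]
Numerator: 15×12431 − 459×432 = -11823
Denominator: √[(217965 − 210681)(214770 − 186624)] = √[7284 × 28146] = 14318.3611
r = -11823 / 14318.3611 ≈ -0.826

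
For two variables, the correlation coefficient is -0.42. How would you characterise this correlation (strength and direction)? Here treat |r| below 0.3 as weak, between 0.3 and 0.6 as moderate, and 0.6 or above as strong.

moderate negative

r = -0.42 < 0 so the relationship is negative.
|r| = 0.42, which falls in the moderate range.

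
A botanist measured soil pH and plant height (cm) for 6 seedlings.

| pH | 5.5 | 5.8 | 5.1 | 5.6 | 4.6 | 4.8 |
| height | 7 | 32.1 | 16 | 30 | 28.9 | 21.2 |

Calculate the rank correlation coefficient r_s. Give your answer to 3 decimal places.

Rank pH: 4, 6, 3, 5, 1, 2
Rank height: 1, 6, 2, 5, 4, 3
d = rank(pH) − rank(height): 3, 0, 1, 0, -3, -1; Σd² = 20
ρ = 1 − 6Σd² / [n(n²−1)] = 1 − 6×20 / (6×35) = 1 − 120/210 ≈ 0.429

0.429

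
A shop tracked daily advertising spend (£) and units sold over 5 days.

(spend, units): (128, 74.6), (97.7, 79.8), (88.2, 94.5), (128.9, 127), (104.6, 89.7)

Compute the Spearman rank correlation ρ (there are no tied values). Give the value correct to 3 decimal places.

0.100

Rank spend: 4, 2, 1, 5, 3
Rank units: 1, 2, 4, 5, 3
d = rank(spend) − rank(units): 3, 0, -3, 0, 0; Σd² = 18
ρ = 1 − 6Σd² / [n(n²−1)] = 1 − 6×18 / (5×24) = 1 − 108/120 ≈ 0.100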